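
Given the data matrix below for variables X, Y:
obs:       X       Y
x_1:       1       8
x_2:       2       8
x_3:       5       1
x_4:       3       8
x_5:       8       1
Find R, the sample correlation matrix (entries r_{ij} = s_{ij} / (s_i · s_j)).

Step 1 — column means:
  mean(X) = (1 + 2 + 5 + 3 + 8) / 5 = 19/5 = 3.8
  mean(Y) = (8 + 8 + 1 + 8 + 1) / 5 = 26/5 = 5.2

Step 2 — sample variances and covariances s[i,j] = (1/(n-1)) · Σ_k (x_{k,i} - mean_i) · (x_{k,j} - mean_j), with n-1 = 4:
  s[X,X] = ((-2.8)·(-2.8) + (-1.8)·(-1.8) + (1.2)·(1.2) + (-0.8)·(-0.8) + (4.2)·(4.2)) / 4 = 30.8/4 = 7.7
  s[X,Y] = ((-2.8)·(2.8) + (-1.8)·(2.8) + (1.2)·(-4.2) + (-0.8)·(2.8) + (4.2)·(-4.2)) / 4 = -37.8/4 = -9.45
  s[Y,Y] = ((2.8)·(2.8) + (2.8)·(2.8) + (-4.2)·(-4.2) + (2.8)·(2.8) + (-4.2)·(-4.2)) / 4 = 58.8/4 = 14.7
  Sample standard deviations s_i = √(s[i,i]):
  s(X) = √(7.7) = 2.7749
  s(Y) = √(14.7) = 3.8341

Step 3 — r_{ij} = s_{ij} / (s_i · s_j):
  r[X,X] = 1 (diagonal).
  r[X,Y] = -9.45 / (2.7749 · 3.8341) = -9.45 / 10.6391 = -0.8882
  r[Y,Y] = 1 (diagonal).

R is symmetric with unit diagonal. Assembling:

R = [[1, -0.8882],
 [-0.8882, 1]]


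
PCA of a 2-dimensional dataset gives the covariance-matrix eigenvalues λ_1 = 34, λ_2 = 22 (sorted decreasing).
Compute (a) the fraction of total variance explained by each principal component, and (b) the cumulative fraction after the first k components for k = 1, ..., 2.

Step 1 — total variance = trace(Sigma) = Σ λ_i = 34 + 22 = 56.

Step 2 — fraction explained by component i = λ_i / Σ λ:
  PC1: 34/56 = 0.6071
  PC2: 22/56 = 0.3929

Step 3 — cumulative fraction after k components = (λ_1 + ... + λ_k) / Σ λ:
  k = 1: 34/56 = 0.6071
  k = 2: (34 + 22)/56 = 56/56 = 1

Summary (fraction, with percent):

explained: PC1 0.6071 (60.71%), PC2 0.3929 (39.29%);  cumulative: 0.6071, 1


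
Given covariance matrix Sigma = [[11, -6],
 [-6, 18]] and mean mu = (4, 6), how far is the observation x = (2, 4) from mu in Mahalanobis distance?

Step 1 — centre the observation: (x - mu) = (-2, -2).

Step 2 — invert Sigma. det(Sigma) = 11·18 - (-6)² = 162.
  Sigma^{-1} = (1/det) · [[d, -b], [-b, a]] = [[0.1111, 0.037],
 [0.037, 0.0679]].

Step 3 — form the quadratic (x - mu)^T · Sigma^{-1} · (x - mu):
  Sigma^{-1} · (x - mu) = (-0.2963, -0.2099).
  (x - mu)^T · [Sigma^{-1} · (x - mu)] = (-2)·(-0.2963) + (-2)·(-0.2099) = 1.0123.

Step 4 — take square root: d = √(1.0123) ≈ 1.0062.

d(x, mu) = √(1.0123) ≈ 1.0062


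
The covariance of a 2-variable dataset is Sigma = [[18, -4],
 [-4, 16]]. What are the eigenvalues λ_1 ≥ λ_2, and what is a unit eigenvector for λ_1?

Step 1 — characteristic polynomial of 2×2 Sigma:
  det(Sigma - λI) = λ² - trace · λ + det = 0.
  trace = 18 + 16 = 34, det = 18·16 - (-4)² = 272.
Step 2 — discriminant:
  Δ = trace² - 4·det = 1156 - 1088 = 68.
Step 3 — eigenvalues:
  λ = (trace ± √Δ)/2 = (34 ± 8.2462)/2,
  λ_1 = 21.1231,  λ_2 = 12.8769.

Step 4 — unit eigenvector for λ_1: solve (Sigma - λ_1 I)v = 0. First row:
  (18 - 21.1231)·v_x + (-4)·v_y = 0, i.e. (-3.1231)·v_x + (-4)·v_y = 0,
  so v ∝ (b, λ_1 - a) = (-4, 3.1231); multiply by -1 so the first entry is positive: u = (4, -3.1231).
  ||u|| = √((4)² + (-3.1231)²) = √(25.7538) ≈ 5.0748,
  v_1 = u/||u|| ≈ (0.7882, -0.6154) (||v_1|| = 1).

λ_1 = 21.1231,  λ_2 = 12.8769;  v_1 ≈ (0.7882, -0.6154)


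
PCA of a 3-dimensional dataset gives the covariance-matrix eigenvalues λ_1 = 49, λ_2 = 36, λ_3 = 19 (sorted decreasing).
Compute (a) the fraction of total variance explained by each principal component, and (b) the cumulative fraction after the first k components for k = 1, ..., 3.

Step 1 — total variance = trace(Sigma) = Σ λ_i = 49 + 36 + 19 = 104.

Step 2 — fraction explained by component i = λ_i / Σ λ:
  PC1: 49/104 = 0.4712
  PC2: 36/104 = 0.3462
  PC3: 19/104 = 0.1827

Step 3 — cumulative fraction after k components = (λ_1 + ... + λ_k) / Σ λ:
  k = 1: 49/104 = 0.4712
  k = 2: (49 + 36)/104 = 85/104 = 0.8173
  k = 3: (49 + 36 + 19)/104 = 104/104 = 1

Summary (fraction, with percent):

explained: PC1 0.4712 (47.12%), PC2 0.3462 (34.62%), PC3 0.1827 (18.27%);  cumulative: 0.4712, 0.8173, 1


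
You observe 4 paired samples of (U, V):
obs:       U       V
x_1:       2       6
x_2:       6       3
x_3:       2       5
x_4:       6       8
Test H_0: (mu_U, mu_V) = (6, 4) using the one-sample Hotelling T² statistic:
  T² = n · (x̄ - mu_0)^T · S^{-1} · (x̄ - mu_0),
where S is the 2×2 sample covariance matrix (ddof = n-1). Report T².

Step 1 — sample mean vector:
  mean(U) = (2 + 6 + 2 + 6) / 4 = 16/4 = 4
  mean(V) = (6 + 3 + 5 + 8) / 4 = 22/4 = 5.5
  x̄ = (4, 5.5),  deviation x̄ - mu_0 = (4, 5.5) - (6, 4) = (-2, 1.5).

Step 2 — sample covariance matrix, S[i,j] = (1/(n-1)) · Σ_k (x_{k,i} - mean_i) · (x_{k,j} - mean_j), divisor n-1 = 3:
  S[U,U] = ((-2)·(-2) + (2)·(2) + (-2)·(-2) + (2)·(2)) / 3 = 16/3 = 5.3333
  S[U,V] = ((-2)·(0.5) + (2)·(-2.5) + (-2)·(-0.5) + (2)·(2.5)) / 3 = 0/3 = 0
  S[V,V] = ((0.5)·(0.5) + (-2.5)·(-2.5) + (-0.5)·(-0.5) + (2.5)·(2.5)) / 3 = 13/3 = 4.3333
  S = [[5.3333, 0],
 [0, 4.3333]].

Step 3 — invert S. det(S) = 5.3333·4.3333 - (0)² = 23.1111.
  S^{-1} = (1/det) · [[d, -b], [-b, a]] = [[0.1875, 0],
 [0, 0.2308]].

Step 4 — quadratic form (x̄ - mu_0)^T · S^{-1} · (x̄ - mu_0):
  S^{-1} · (x̄ - mu_0) = (-0.375, 0.3462),
  (x̄ - mu_0)^T · [...] = (-2)·(-0.375) + (1.5)·(0.3462) = 1.2692.

Step 5 — scale by n: T² = 4 · 1.2692 = 5.0769.

T² ≈ 5.0769


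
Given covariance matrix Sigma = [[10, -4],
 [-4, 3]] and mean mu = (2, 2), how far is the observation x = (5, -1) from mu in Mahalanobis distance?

Step 1 — centre the observation: (x - mu) = (3, -3).

Step 2 — invert Sigma. det(Sigma) = 10·3 - (-4)² = 14.
  Sigma^{-1} = (1/det) · [[d, -b], [-b, a]] = [[0.2143, 0.2857],
 [0.2857, 0.7143]].

Step 3 — form the quadratic (x - mu)^T · Sigma^{-1} · (x - mu):
  Sigma^{-1} · (x - mu) = (-0.2143, -1.2857).
  (x - mu)^T · [Sigma^{-1} · (x - mu)] = (3)·(-0.2143) + (-3)·(-1.2857) = 3.2143.

Step 4 — take square root: d = √(3.2143) ≈ 1.7928.

d(x, mu) = √(3.2143) ≈ 1.7928


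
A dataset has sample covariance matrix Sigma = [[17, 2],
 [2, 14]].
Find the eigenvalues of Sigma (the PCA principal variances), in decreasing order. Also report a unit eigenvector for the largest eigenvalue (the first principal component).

Step 1 — characteristic polynomial of 2×2 Sigma:
  det(Sigma - λI) = λ² - trace · λ + det = 0.
  trace = 17 + 14 = 31, det = 17·14 - (2)² = 234.
Step 2 — discriminant:
  Δ = trace² - 4·det = 961 - 936 = 25.
Step 3 — eigenvalues:
  λ = (trace ± √Δ)/2 = (31 ± 5)/2,
  λ_1 = 18,  λ_2 = 13.

Step 4 — unit eigenvector for λ_1: solve (Sigma - λ_1 I)v = 0. First row:
  (17 - 18)·v_x + (2)·v_y = 0, i.e. (-1)·v_x + (2)·v_y = 0,
  so v ∝ (b, λ_1 - a) = (2, 1) = u.
  ||u|| = √((2)² + (1)²) = √(5) ≈ 2.2361,
  v_1 = u/||u|| ≈ (0.8944, 0.4472) (||v_1|| = 1).

λ_1 = 18,  λ_2 = 13;  v_1 ≈ (0.8944, 0.4472)


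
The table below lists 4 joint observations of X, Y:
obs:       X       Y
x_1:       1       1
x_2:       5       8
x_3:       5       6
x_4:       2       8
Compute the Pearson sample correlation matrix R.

Step 1 — column means:
  mean(X) = (1 + 5 + 5 + 2) / 4 = 13/4 = 3.25
  mean(Y) = (1 + 8 + 6 + 8) / 4 = 23/4 = 5.75

Step 2 — sample variances and covariances s[i,j] = (1/(n-1)) · Σ_k (x_{k,i} - mean_i) · (x_{k,j} - mean_j), with n-1 = 3:
  s[X,X] = ((-2.25)·(-2.25) + (1.75)·(1.75) + (1.75)·(1.75) + (-1.25)·(-1.25)) / 3 = 12.75/3 = 4.25
  s[X,Y] = ((-2.25)·(-4.75) + (1.75)·(2.25) + (1.75)·(0.25) + (-1.25)·(2.25)) / 3 = 12.25/3 = 4.0833
  s[Y,Y] = ((-4.75)·(-4.75) + (2.25)·(2.25) + (0.25)·(0.25) + (2.25)·(2.25)) / 3 = 32.75/3 = 10.9167
  Sample standard deviations s_i = √(s[i,i]):
  s(X) = √(4.25) = 2.0616
  s(Y) = √(10.9167) = 3.304

Step 3 — r_{ij} = s_{ij} / (s_i · s_j):
  r[X,X] = 1 (diagonal).
  r[X,Y] = 4.0833 / (2.0616 · 3.304) = 4.0833 / 6.8114 = 0.5995
  r[Y,Y] = 1 (diagonal).

R is symmetric with unit diagonal. Assembling:

R = [[1, 0.5995],
 [0.5995, 1]]


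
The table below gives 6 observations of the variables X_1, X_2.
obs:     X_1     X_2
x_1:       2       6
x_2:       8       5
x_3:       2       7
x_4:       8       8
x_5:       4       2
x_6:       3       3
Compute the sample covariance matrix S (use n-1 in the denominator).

Step 1 — column means:
  mean(X_1) = (2 + 8 + 2 + 8 + 4 + 3) / 6 = 27/6 = 4.5
  mean(X_2) = (6 + 5 + 7 + 8 + 2 + 3) / 6 = 31/6 = 5.1667

Step 2 — sample covariance S[i,j] = (1/(n-1)) · Σ_k (x_{k,i} - mean_i) · (x_{k,j} - mean_j), with n-1 = 5.
  S[X_1,X_1] = ((-2.5)·(-2.5) + (3.5)·(3.5) + (-2.5)·(-2.5) + (3.5)·(3.5) + (-0.5)·(-0.5) + (-1.5)·(-1.5)) / 5 = 39.5/5 = 7.9
  S[X_1,X_2] = ((-2.5)·(0.8333) + (3.5)·(-0.1667) + (-2.5)·(1.8333) + (3.5)·(2.8333) + (-0.5)·(-3.1667) + (-1.5)·(-2.1667)) / 5 = 7.5/5 = 1.5
  S[X_2,X_2] = ((0.8333)·(0.8333) + (-0.1667)·(-0.1667) + (1.8333)·(1.8333) + (2.8333)·(2.8333) + (-3.1667)·(-3.1667) + (-2.1667)·(-2.1667)) / 5 = 26.8333/5 = 5.3667

S is symmetric (S[j,i] = S[i,j]). Assembling:

S = [[7.9, 1.5],
 [1.5, 5.3667]]


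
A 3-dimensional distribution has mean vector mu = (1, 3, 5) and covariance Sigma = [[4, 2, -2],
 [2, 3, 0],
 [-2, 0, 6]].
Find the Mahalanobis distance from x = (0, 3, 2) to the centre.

Step 1 — centre the observation: (x - mu) = (-1, 0, -3).

Step 2 — invert Sigma (cofactor / det for 3×3, or solve directly):
  Sigma^{-1} = [[0.5, -0.3333, 0.1667],
 [-0.3333, 0.5556, -0.1111],
 [0.1667, -0.1111, 0.2222]].

Step 3 — form the quadratic (x - mu)^T · Sigma^{-1} · (x - mu):
  Sigma^{-1} · (x - mu) = (-1, 0.6667, -0.8333).
  (x - mu)^T · [Sigma^{-1} · (x - mu)] = (-1)·(-1) + (0)·(0.6667) + (-3)·(-0.8333) = 3.5.

Step 4 — take square root: d = √(3.5) ≈ 1.8708.

d(x, mu) = √(3.5) ≈ 1.8708


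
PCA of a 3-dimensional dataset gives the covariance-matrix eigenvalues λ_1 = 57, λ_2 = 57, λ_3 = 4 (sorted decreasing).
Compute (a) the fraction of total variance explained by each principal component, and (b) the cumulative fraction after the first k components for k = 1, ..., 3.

Step 1 — total variance = trace(Sigma) = Σ λ_i = 57 + 57 + 4 = 118.

Step 2 — fraction explained by component i = λ_i / Σ λ:
  PC1: 57/118 = 0.4831
  PC2: 57/118 = 0.4831
  PC3: 4/118 = 0.0339

Step 3 — cumulative fraction after k components = (λ_1 + ... + λ_k) / Σ λ:
  k = 1: 57/118 = 0.4831
  k = 2: (57 + 57)/118 = 114/118 = 0.9661
  k = 3: (57 + 57 + 4)/118 = 118/118 = 1

Summary (fraction, with percent):

explained: PC1 0.4831 (48.31%), PC2 0.4831 (48.31%), PC3 0.0339 (3.39%);  cumulative: 0.4831, 0.9661, 1


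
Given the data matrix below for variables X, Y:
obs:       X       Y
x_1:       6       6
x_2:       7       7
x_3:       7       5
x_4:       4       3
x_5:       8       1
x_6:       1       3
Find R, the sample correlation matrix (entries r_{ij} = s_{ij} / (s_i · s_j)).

Step 1 — column means:
  mean(X) = (6 + 7 + 7 + 4 + 8 + 1) / 6 = 33/6 = 5.5
  mean(Y) = (6 + 7 + 5 + 3 + 1 + 3) / 6 = 25/6 = 4.1667

Step 2 — sample variances and covariances s[i,j] = (1/(n-1)) · Σ_k (x_{k,i} - mean_i) · (x_{k,j} - mean_j), with n-1 = 5:
  s[X,X] = ((0.5)·(0.5) + (1.5)·(1.5) + (1.5)·(1.5) + (-1.5)·(-1.5) + (2.5)·(2.5) + (-4.5)·(-4.5)) / 5 = 33.5/5 = 6.7
  s[X,Y] = ((0.5)·(1.8333) + (1.5)·(2.8333) + (1.5)·(0.8333) + (-1.5)·(-1.1667) + (2.5)·(-3.1667) + (-4.5)·(-1.1667)) / 5 = 5.5/5 = 1.1
  s[Y,Y] = ((1.8333)·(1.8333) + (2.8333)·(2.8333) + (0.8333)·(0.8333) + (-1.1667)·(-1.1667) + (-3.1667)·(-3.1667) + (-1.1667)·(-1.1667)) / 5 = 24.8333/5 = 4.9667
  Sample standard deviations s_i = √(s[i,i]):
  s(X) = √(6.7) = 2.5884
  s(Y) = √(4.9667) = 2.2286

Step 3 — r_{ij} = s_{ij} / (s_i · s_j):
  r[X,X] = 1 (diagonal).
  r[X,Y] = 1.1 / (2.5884 · 2.2286) = 1.1 / 5.7686 = 0.1907
  r[Y,Y] = 1 (diagonal).

R is symmetric with unit diagonal. Assembling:

R = [[1, 0.1907],
 [0.1907, 1]]


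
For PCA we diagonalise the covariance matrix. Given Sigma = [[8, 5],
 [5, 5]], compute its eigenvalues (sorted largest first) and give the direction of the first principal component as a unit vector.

Step 1 — characteristic polynomial of 2×2 Sigma:
  det(Sigma - λI) = λ² - trace · λ + det = 0.
  trace = 8 + 5 = 13, det = 8·5 - (5)² = 15.
Step 2 — discriminant:
  Δ = trace² - 4·det = 169 - 60 = 109.
Step 3 — eigenvalues:
  λ = (trace ± √Δ)/2 = (13 ± 10.4403)/2,
  λ_1 = 11.7202,  λ_2 = 1.2798.

Step 4 — unit eigenvector for λ_1: solve (Sigma - λ_1 I)v = 0. First row:
  (8 - 11.7202)·v_x + (5)·v_y = 0, i.e. (-3.7202)·v_x + (5)·v_y = 0,
  so v ∝ (b, λ_1 - a) = (5, 3.7202) = u.
  ||u|| = √((5)² + (3.7202)²) = √(38.8395) ≈ 6.2321,
  v_1 = u/||u|| ≈ (0.8023, 0.5969) (||v_1|| = 1).

λ_1 = 11.7202,  λ_2 = 1.2798;  v_1 ≈ (0.8023, 0.5969)


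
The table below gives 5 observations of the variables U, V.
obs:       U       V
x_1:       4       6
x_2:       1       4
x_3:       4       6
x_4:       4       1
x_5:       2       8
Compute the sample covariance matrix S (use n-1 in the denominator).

Step 1 — column means:
  mean(U) = (4 + 1 + 4 + 4 + 2) / 5 = 15/5 = 3
  mean(V) = (6 + 4 + 6 + 1 + 8) / 5 = 25/5 = 5

Step 2 — sample covariance S[i,j] = (1/(n-1)) · Σ_k (x_{k,i} - mean_i) · (x_{k,j} - mean_j), with n-1 = 4.
  S[U,U] = ((1)·(1) + (-2)·(-2) + (1)·(1) + (1)·(1) + (-1)·(-1)) / 4 = 8/4 = 2
  S[U,V] = ((1)·(1) + (-2)·(-1) + (1)·(1) + (1)·(-4) + (-1)·(3)) / 4 = -3/4 = -0.75
  S[V,V] = ((1)·(1) + (-1)·(-1) + (1)·(1) + (-4)·(-4) + (3)·(3)) / 4 = 28/4 = 7

S is symmetric (S[j,i] = S[i,j]). Assembling:

S = [[2, -0.75],
 [-0.75, 7]]


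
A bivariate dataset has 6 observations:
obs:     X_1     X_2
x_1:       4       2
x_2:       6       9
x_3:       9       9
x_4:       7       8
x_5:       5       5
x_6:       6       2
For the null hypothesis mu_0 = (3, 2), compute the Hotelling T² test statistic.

Step 1 — sample mean vector:
  mean(X_1) = (4 + 6 + 9 + 7 + 5 + 6) / 6 = 37/6 = 6.1667
  mean(X_2) = (2 + 9 + 9 + 8 + 5 + 2) / 6 = 35/6 = 5.8333
  x̄ = (6.1667, 5.8333),  deviation x̄ - mu_0 = (6.1667, 5.8333) - (3, 2) = (3.1667, 3.8333).

Step 2 — sample covariance matrix, S[i,j] = (1/(n-1)) · Σ_k (x_{k,i} - mean_i) · (x_{k,j} - mean_j), divisor n-1 = 5:
  S[X_1,X_1] = ((-2.1667)·(-2.1667) + (-0.1667)·(-0.1667) + (2.8333)·(2.8333) + (0.8333)·(0.8333) + (-1.1667)·(-1.1667) + (-0.1667)·(-0.1667)) / 5 = 14.8333/5 = 2.9667
  S[X_1,X_2] = ((-2.1667)·(-3.8333) + (-0.1667)·(3.1667) + (2.8333)·(3.1667) + (0.8333)·(2.1667) + (-1.1667)·(-0.8333) + (-0.1667)·(-3.8333)) / 5 = 20.1667/5 = 4.0333
  S[X_2,X_2] = ((-3.8333)·(-3.8333) + (3.1667)·(3.1667) + (3.1667)·(3.1667) + (2.1667)·(2.1667) + (-0.8333)·(-0.8333) + (-3.8333)·(-3.8333)) / 5 = 54.8333/5 = 10.9667
  S = [[2.9667, 4.0333],
 [4.0333, 10.9667]].

Step 3 — invert S. det(S) = 2.9667·10.9667 - (4.0333)² = 16.2667.
  S^{-1} = (1/det) · [[d, -b], [-b, a]] = [[0.6742, -0.248],
 [-0.248, 0.1824]].

Step 4 — quadratic form (x̄ - mu_0)^T · S^{-1} · (x̄ - mu_0):
  S^{-1} · (x̄ - mu_0) = (1.1844, -0.0861),
  (x̄ - mu_0)^T · [...] = (3.1667)·(1.1844) + (3.8333)·(-0.0861) = 3.4208.

Step 5 — scale by n: T² = 6 · 3.4208 = 20.5246.

T² ≈ 20.5246


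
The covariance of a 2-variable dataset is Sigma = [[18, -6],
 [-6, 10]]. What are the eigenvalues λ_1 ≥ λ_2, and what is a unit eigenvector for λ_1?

Step 1 — characteristic polynomial of 2×2 Sigma:
  det(Sigma - λI) = λ² - trace · λ + det = 0.
  trace = 18 + 10 = 28, det = 18·10 - (-6)² = 144.
Step 2 — discriminant:
  Δ = trace² - 4·det = 784 - 576 = 208.
Step 3 — eigenvalues:
  λ = (trace ± √Δ)/2 = (28 ± 14.4222)/2,
  λ_1 = 21.2111,  λ_2 = 6.7889.

Step 4 — unit eigenvector for λ_1: solve (Sigma - λ_1 I)v = 0. First row:
  (18 - 21.2111)·v_x + (-6)·v_y = 0, i.e. (-3.2111)·v_x + (-6)·v_y = 0,
  so v ∝ (b, λ_1 - a) = (-6, 3.2111); multiply by -1 so the first entry is positive: u = (6, -3.2111).
  ||u|| = √((6)² + (-3.2111)²) = √(46.3112) ≈ 6.8052,
  v_1 = u/||u|| ≈ (0.8817, -0.4719) (||v_1|| = 1).

λ_1 = 21.2111,  λ_2 = 6.7889;  v_1 ≈ (0.8817, -0.4719)


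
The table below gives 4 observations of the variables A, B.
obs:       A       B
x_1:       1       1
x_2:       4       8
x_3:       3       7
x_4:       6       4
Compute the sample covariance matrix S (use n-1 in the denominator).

Step 1 — column means:
  mean(A) = (1 + 4 + 3 + 6) / 4 = 14/4 = 3.5
  mean(B) = (1 + 8 + 7 + 4) / 4 = 20/4 = 5

Step 2 — sample covariance S[i,j] = (1/(n-1)) · Σ_k (x_{k,i} - mean_i) · (x_{k,j} - mean_j), with n-1 = 3.
  S[A,A] = ((-2.5)·(-2.5) + (0.5)·(0.5) + (-0.5)·(-0.5) + (2.5)·(2.5)) / 3 = 13/3 = 4.3333
  S[A,B] = ((-2.5)·(-4) + (0.5)·(3) + (-0.5)·(2) + (2.5)·(-1)) / 3 = 8/3 = 2.6667
  S[B,B] = ((-4)·(-4) + (3)·(3) + (2)·(2) + (-1)·(-1)) / 3 = 30/3 = 10

S is symmetric (S[j,i] = S[i,j]). Assembling:

S = [[4.3333, 2.6667],
 [2.6667, 10]]


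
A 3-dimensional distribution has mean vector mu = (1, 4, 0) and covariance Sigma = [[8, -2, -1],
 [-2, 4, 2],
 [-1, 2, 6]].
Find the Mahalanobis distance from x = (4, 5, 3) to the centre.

Step 1 — centre the observation: (x - mu) = (3, 1, 3).

Step 2 — invert Sigma (cofactor / det for 3×3, or solve directly):
  Sigma^{-1} = [[0.1429, 0.0714, 0],
 [0.0714, 0.3357, -0.1],
 [0, -0.1, 0.2]].

Step 3 — form the quadratic (x - mu)^T · Sigma^{-1} · (x - mu):
  Sigma^{-1} · (x - mu) = (0.5, 0.25, 0.5).
  (x - mu)^T · [Sigma^{-1} · (x - mu)] = (3)·(0.5) + (1)·(0.25) + (3)·(0.5) = 3.25.

Step 4 — take square root: d = √(3.25) ≈ 1.8028.

d(x, mu) = √(3.25) ≈ 1.8028


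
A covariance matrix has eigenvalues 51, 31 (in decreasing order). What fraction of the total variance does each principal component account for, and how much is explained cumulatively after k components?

Step 1 — total variance = trace(Sigma) = Σ λ_i = 51 + 31 = 82.

Step 2 — fraction explained by component i = λ_i / Σ λ:
  PC1: 51/82 = 0.622
  PC2: 31/82 = 0.378

Step 3 — cumulative fraction after k components = (λ_1 + ... + λ_k) / Σ λ:
  k = 1: 51/82 = 0.622
  k = 2: (51 + 31)/82 = 82/82 = 1

Summary (fraction, with percent):

explained: PC1 0.622 (62.2%), PC2 0.378 (37.8%);  cumulative: 0.622, 1


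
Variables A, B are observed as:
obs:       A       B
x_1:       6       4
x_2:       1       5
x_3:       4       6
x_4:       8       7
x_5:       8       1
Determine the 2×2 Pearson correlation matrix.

Step 1 — column means:
  mean(A) = (6 + 1 + 4 + 8 + 8) / 5 = 27/5 = 5.4
  mean(B) = (4 + 5 + 6 + 7 + 1) / 5 = 23/5 = 4.6

Step 2 — sample variances and covariances s[i,j] = (1/(n-1)) · Σ_k (x_{k,i} - mean_i) · (x_{k,j} - mean_j), with n-1 = 4:
  s[A,A] = ((0.6)·(0.6) + (-4.4)·(-4.4) + (-1.4)·(-1.4) + (2.6)·(2.6) + (2.6)·(2.6)) / 4 = 35.2/4 = 8.8
  s[A,B] = ((0.6)·(-0.6) + (-4.4)·(0.4) + (-1.4)·(1.4) + (2.6)·(2.4) + (2.6)·(-3.6)) / 4 = -7.2/4 = -1.8
  s[B,B] = ((-0.6)·(-0.6) + (0.4)·(0.4) + (1.4)·(1.4) + (2.4)·(2.4) + (-3.6)·(-3.6)) / 4 = 21.2/4 = 5.3
  Sample standard deviations s_i = √(s[i,i]):
  s(A) = √(8.8) = 2.9665
  s(B) = √(5.3) = 2.3022

Step 3 — r_{ij} = s_{ij} / (s_i · s_j):
  r[A,A] = 1 (diagonal).
  r[A,B] = -1.8 / (2.9665 · 2.3022) = -1.8 / 6.8293 = -0.2636
  r[B,B] = 1 (diagonal).

R is symmetric with unit diagonal. Assembling:

R = [[1, -0.2636],
 [-0.2636, 1]]


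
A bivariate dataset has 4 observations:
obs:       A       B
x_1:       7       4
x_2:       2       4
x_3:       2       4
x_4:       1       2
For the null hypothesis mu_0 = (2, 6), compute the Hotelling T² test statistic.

Step 1 — sample mean vector:
  mean(A) = (7 + 2 + 2 + 1) / 4 = 12/4 = 3
  mean(B) = (4 + 4 + 4 + 2) / 4 = 14/4 = 3.5
  x̄ = (3, 3.5),  deviation x̄ - mu_0 = (3, 3.5) - (2, 6) = (1, -2.5).

Step 2 — sample covariance matrix, S[i,j] = (1/(n-1)) · Σ_k (x_{k,i} - mean_i) · (x_{k,j} - mean_j), divisor n-1 = 3:
  S[A,A] = ((4)·(4) + (-1)·(-1) + (-1)·(-1) + (-2)·(-2)) / 3 = 22/3 = 7.3333
  S[A,B] = ((4)·(0.5) + (-1)·(0.5) + (-1)·(0.5) + (-2)·(-1.5)) / 3 = 4/3 = 1.3333
  S[B,B] = ((0.5)·(0.5) + (0.5)·(0.5) + (0.5)·(0.5) + (-1.5)·(-1.5)) / 3 = 3/3 = 1
  S = [[7.3333, 1.3333],
 [1.3333, 1]].

Step 3 — invert S. det(S) = 7.3333·1 - (1.3333)² = 5.5556.
  S^{-1} = (1/det) · [[d, -b], [-b, a]] = [[0.18, -0.24],
 [-0.24, 1.32]].

Step 4 — quadratic form (x̄ - mu_0)^T · S^{-1} · (x̄ - mu_0):
  S^{-1} · (x̄ - mu_0) = (0.78, -3.54),
  (x̄ - mu_0)^T · [...] = (1)·(0.78) + (-2.5)·(-3.54) = 9.63.

Step 5 — scale by n: T² = 4 · 9.63 = 38.52.

T² ≈ 38.52


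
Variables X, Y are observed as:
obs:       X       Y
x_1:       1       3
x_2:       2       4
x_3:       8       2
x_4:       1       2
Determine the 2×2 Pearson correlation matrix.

Step 1 — column means:
  mean(X) = (1 + 2 + 8 + 1) / 4 = 12/4 = 3
  mean(Y) = (3 + 4 + 2 + 2) / 4 = 11/4 = 2.75

Step 2 — sample variances and covariances s[i,j] = (1/(n-1)) · Σ_k (x_{k,i} - mean_i) · (x_{k,j} - mean_j), with n-1 = 3:
  s[X,X] = ((-2)·(-2) + (-1)·(-1) + (5)·(5) + (-2)·(-2)) / 3 = 34/3 = 11.3333
  s[X,Y] = ((-2)·(0.25) + (-1)·(1.25) + (5)·(-0.75) + (-2)·(-0.75)) / 3 = -4/3 = -1.3333
  s[Y,Y] = ((0.25)·(0.25) + (1.25)·(1.25) + (-0.75)·(-0.75) + (-0.75)·(-0.75)) / 3 = 2.75/3 = 0.9167
  Sample standard deviations s_i = √(s[i,i]):
  s(X) = √(11.3333) = 3.3665
  s(Y) = √(0.9167) = 0.9574

Step 3 — r_{ij} = s_{ij} / (s_i · s_j):
  r[X,X] = 1 (diagonal).
  r[X,Y] = -1.3333 / (3.3665 · 0.9574) = -1.3333 / 3.2232 = -0.4137
  r[Y,Y] = 1 (diagonal).

R is symmetric with unit diagonal. Assembling:

R = [[1, -0.4137],
 [-0.4137, 1]]


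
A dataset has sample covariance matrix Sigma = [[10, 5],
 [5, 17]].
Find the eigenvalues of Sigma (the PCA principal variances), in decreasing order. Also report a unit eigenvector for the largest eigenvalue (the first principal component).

Step 1 — characteristic polynomial of 2×2 Sigma:
  det(Sigma - λI) = λ² - trace · λ + det = 0.
  trace = 10 + 17 = 27, det = 10·17 - (5)² = 145.
Step 2 — discriminant:
  Δ = trace² - 4·det = 729 - 580 = 149.
Step 3 — eigenvalues:
  λ = (trace ± √Δ)/2 = (27 ± 12.2066)/2,
  λ_1 = 19.6033,  λ_2 = 7.3967.

Step 4 — unit eigenvector for λ_1: solve (Sigma - λ_1 I)v = 0. First row:
  (10 - 19.6033)·v_x + (5)·v_y = 0, i.e. (-9.6033)·v_x + (5)·v_y = 0,
  so v ∝ (b, λ_1 - a) = (5, 9.6033) = u.
  ||u|| = √((5)² + (9.6033)²) = √(117.2229) ≈ 10.827,
  v_1 = u/||u|| ≈ (0.4618, 0.887) (||v_1|| = 1).

λ_1 = 19.6033,  λ_2 = 7.3967;  v_1 ≈ (0.4618, 0.887)


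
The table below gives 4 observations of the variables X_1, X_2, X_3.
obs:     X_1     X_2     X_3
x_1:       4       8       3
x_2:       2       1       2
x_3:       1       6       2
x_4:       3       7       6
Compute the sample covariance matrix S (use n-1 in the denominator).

Step 1 — column means:
  mean(X_1) = (4 + 2 + 1 + 3) / 4 = 10/4 = 2.5
  mean(X_2) = (8 + 1 + 6 + 7) / 4 = 22/4 = 5.5
  mean(X_3) = (3 + 2 + 2 + 6) / 4 = 13/4 = 3.25

Step 2 — sample covariance S[i,j] = (1/(n-1)) · Σ_k (x_{k,i} - mean_i) · (x_{k,j} - mean_j), with n-1 = 3.
  S[X_1,X_1] = ((1.5)·(1.5) + (-0.5)·(-0.5) + (-1.5)·(-1.5) + (0.5)·(0.5)) / 3 = 5/3 = 1.6667
  S[X_1,X_2] = ((1.5)·(2.5) + (-0.5)·(-4.5) + (-1.5)·(0.5) + (0.5)·(1.5)) / 3 = 6/3 = 2
  S[X_1,X_3] = ((1.5)·(-0.25) + (-0.5)·(-1.25) + (-1.5)·(-1.25) + (0.5)·(2.75)) / 3 = 3.5/3 = 1.1667
  S[X_2,X_2] = ((2.5)·(2.5) + (-4.5)·(-4.5) + (0.5)·(0.5) + (1.5)·(1.5)) / 3 = 29/3 = 9.6667
  S[X_2,X_3] = ((2.5)·(-0.25) + (-4.5)·(-1.25) + (0.5)·(-1.25) + (1.5)·(2.75)) / 3 = 8.5/3 = 2.8333
  S[X_3,X_3] = ((-0.25)·(-0.25) + (-1.25)·(-1.25) + (-1.25)·(-1.25) + (2.75)·(2.75)) / 3 = 10.75/3 = 3.5833

S is symmetric (S[j,i] = S[i,j]). Assembling:

S = [[1.6667, 2, 1.1667],
 [2, 9.6667, 2.8333],
 [1.1667, 2.8333, 3.5833]]


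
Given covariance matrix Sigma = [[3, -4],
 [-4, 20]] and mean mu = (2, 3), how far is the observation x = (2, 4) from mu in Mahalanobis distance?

Step 1 — centre the observation: (x - mu) = (0, 1).

Step 2 — invert Sigma. det(Sigma) = 3·20 - (-4)² = 44.
  Sigma^{-1} = (1/det) · [[d, -b], [-b, a]] = [[0.4545, 0.0909],
 [0.0909, 0.0682]].

Step 3 — form the quadratic (x - mu)^T · Sigma^{-1} · (x - mu):
  Sigma^{-1} · (x - mu) = (0.0909, 0.0682).
  (x - mu)^T · [Sigma^{-1} · (x - mu)] = (0)·(0.0909) + (1)·(0.0682) = 0.0682.

Step 4 — take square root: d = √(0.0682) ≈ 0.2611.

d(x, mu) = √(0.0682) ≈ 0.2611


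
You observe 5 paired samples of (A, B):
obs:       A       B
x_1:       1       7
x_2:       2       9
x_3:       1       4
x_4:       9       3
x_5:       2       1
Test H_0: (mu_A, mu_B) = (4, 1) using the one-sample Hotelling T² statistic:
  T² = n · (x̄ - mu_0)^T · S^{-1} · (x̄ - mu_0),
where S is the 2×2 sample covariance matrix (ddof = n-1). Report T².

Step 1 — sample mean vector:
  mean(A) = (1 + 2 + 1 + 9 + 2) / 5 = 15/5 = 3
  mean(B) = (7 + 9 + 4 + 3 + 1) / 5 = 24/5 = 4.8
  x̄ = (3, 4.8),  deviation x̄ - mu_0 = (3, 4.8) - (4, 1) = (-1, 3.8).

Step 2 — sample covariance matrix, S[i,j] = (1/(n-1)) · Σ_k (x_{k,i} - mean_i) · (x_{k,j} - mean_j), divisor n-1 = 4:
  S[A,A] = ((-2)·(-2) + (-1)·(-1) + (-2)·(-2) + (6)·(6) + (-1)·(-1)) / 4 = 46/4 = 11.5
  S[A,B] = ((-2)·(2.2) + (-1)·(4.2) + (-2)·(-0.8) + (6)·(-1.8) + (-1)·(-3.8)) / 4 = -14/4 = -3.5
  S[B,B] = ((2.2)·(2.2) + (4.2)·(4.2) + (-0.8)·(-0.8) + (-1.8)·(-1.8) + (-3.8)·(-3.8)) / 4 = 40.8/4 = 10.2
  S = [[11.5, -3.5],
 [-3.5, 10.2]].

Step 3 — invert S. det(S) = 11.5·10.2 - (-3.5)² = 105.05.
  S^{-1} = (1/det) · [[d, -b], [-b, a]] = [[0.0971, 0.0333],
 [0.0333, 0.1095]].

Step 4 — quadratic form (x̄ - mu_0)^T · S^{-1} · (x̄ - mu_0):
  S^{-1} · (x̄ - mu_0) = (0.0295, 0.3827),
  (x̄ - mu_0)^T · [...] = (-1)·(0.0295) + (3.8)·(0.3827) = 1.4247.

Step 5 — scale by n: T² = 5 · 1.4247 = 7.1233.

T² ≈ 7.1233


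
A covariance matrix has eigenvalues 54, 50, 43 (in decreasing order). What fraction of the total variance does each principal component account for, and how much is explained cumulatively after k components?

Step 1 — total variance = trace(Sigma) = Σ λ_i = 54 + 50 + 43 = 147.

Step 2 — fraction explained by component i = λ_i / Σ λ:
  PC1: 54/147 = 0.3673
  PC2: 50/147 = 0.3401
  PC3: 43/147 = 0.2925

Step 3 — cumulative fraction after k components = (λ_1 + ... + λ_k) / Σ λ:
  k = 1: 54/147 = 0.3673
  k = 2: (54 + 50)/147 = 104/147 = 0.7075
  k = 3: (54 + 50 + 43)/147 = 147/147 = 1

Summary (fraction, with percent):

explained: PC1 0.3673 (36.73%), PC2 0.3401 (34.01%), PC3 0.2925 (29.25%);  cumulative: 0.3673, 0.7075, 1


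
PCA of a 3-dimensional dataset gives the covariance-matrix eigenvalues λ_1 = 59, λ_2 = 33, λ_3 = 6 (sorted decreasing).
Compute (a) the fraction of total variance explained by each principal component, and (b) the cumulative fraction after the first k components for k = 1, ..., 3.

Step 1 — total variance = trace(Sigma) = Σ λ_i = 59 + 33 + 6 = 98.

Step 2 — fraction explained by component i = λ_i / Σ λ:
  PC1: 59/98 = 0.602
  PC2: 33/98 = 0.3367
  PC3: 6/98 = 0.0612

Step 3 — cumulative fraction after k components = (λ_1 + ... + λ_k) / Σ λ:
  k = 1: 59/98 = 0.602
  k = 2: (59 + 33)/98 = 92/98 = 0.9388
  k = 3: (59 + 33 + 6)/98 = 98/98 = 1

Summary (fraction, with percent):

explained: PC1 0.602 (60.2%), PC2 0.3367 (33.67%), PC3 0.0612 (6.12%);  cumulative: 0.602, 0.9388, 1


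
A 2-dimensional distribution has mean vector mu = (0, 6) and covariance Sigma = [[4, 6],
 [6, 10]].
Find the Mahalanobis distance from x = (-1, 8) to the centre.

Step 1 — centre the observation: (x - mu) = (-1, 2).

Step 2 — invert Sigma. det(Sigma) = 4·10 - (6)² = 4.
  Sigma^{-1} = (1/det) · [[d, -b], [-b, a]] = [[2.5, -1.5],
 [-1.5, 1]].

Step 3 — form the quadratic (x - mu)^T · Sigma^{-1} · (x - mu):
  Sigma^{-1} · (x - mu) = (-5.5, 3.5).
  (x - mu)^T · [Sigma^{-1} · (x - mu)] = (-1)·(-5.5) + (2)·(3.5) = 12.5.

Step 4 — take square root: d = √(12.5) ≈ 3.5355.

d(x, mu) = √(12.5) ≈ 3.5355


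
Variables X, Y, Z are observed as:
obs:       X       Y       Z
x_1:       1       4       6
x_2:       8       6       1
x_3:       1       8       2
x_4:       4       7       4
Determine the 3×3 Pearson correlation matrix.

Step 1 — column means:
  mean(X) = (1 + 8 + 1 + 4) / 4 = 14/4 = 3.5
  mean(Y) = (4 + 6 + 8 + 7) / 4 = 25/4 = 6.25
  mean(Z) = (6 + 1 + 2 + 4) / 4 = 13/4 = 3.25

Step 2 — sample variances and covariances s[i,j] = (1/(n-1)) · Σ_k (x_{k,i} - mean_i) · (x_{k,j} - mean_j), with n-1 = 3:
  s[X,X] = ((-2.5)·(-2.5) + (4.5)·(4.5) + (-2.5)·(-2.5) + (0.5)·(0.5)) / 3 = 33/3 = 11
  s[X,Y] = ((-2.5)·(-2.25) + (4.5)·(-0.25) + (-2.5)·(1.75) + (0.5)·(0.75)) / 3 = 0.5/3 = 0.1667
  s[X,Z] = ((-2.5)·(2.75) + (4.5)·(-2.25) + (-2.5)·(-1.25) + (0.5)·(0.75)) / 3 = -13.5/3 = -4.5
  s[Y,Y] = ((-2.25)·(-2.25) + (-0.25)·(-0.25) + (1.75)·(1.75) + (0.75)·(0.75)) / 3 = 8.75/3 = 2.9167
  s[Y,Z] = ((-2.25)·(2.75) + (-0.25)·(-2.25) + (1.75)·(-1.25) + (0.75)·(0.75)) / 3 = -7.25/3 = -2.4167
  s[Z,Z] = ((2.75)·(2.75) + (-2.25)·(-2.25) + (-1.25)·(-1.25) + (0.75)·(0.75)) / 3 = 14.75/3 = 4.9167
  Sample standard deviations s_i = √(s[i,i]):
  s(X) = √(11) = 3.3166
  s(Y) = √(2.9167) = 1.7078
  s(Z) = √(4.9167) = 2.2174

Step 3 — r_{ij} = s_{ij} / (s_i · s_j):
  r[X,X] = 1 (diagonal).
  r[X,Y] = 0.1667 / (3.3166 · 1.7078) = 0.1667 / 5.6642 = 0.0294
  r[X,Z] = -4.5 / (3.3166 · 2.2174) = -4.5 / 7.3541 = -0.6119
  r[Y,Y] = 1 (diagonal).
  r[Y,Z] = -2.4167 / (1.7078 · 2.2174) = -2.4167 / 3.7869 = -0.6382
  r[Z,Z] = 1 (diagonal).

R is symmetric with unit diagonal. Assembling:

R = [[1, 0.0294, -0.6119],
 [0.0294, 1, -0.6382],
 [-0.6119, -0.6382, 1]]


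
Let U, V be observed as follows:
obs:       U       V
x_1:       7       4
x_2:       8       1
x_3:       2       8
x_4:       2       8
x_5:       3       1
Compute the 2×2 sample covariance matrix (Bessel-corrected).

Step 1 — column means:
  mean(U) = (7 + 8 + 2 + 2 + 3) / 5 = 22/5 = 4.4
  mean(V) = (4 + 1 + 8 + 8 + 1) / 5 = 22/5 = 4.4

Step 2 — sample covariance S[i,j] = (1/(n-1)) · Σ_k (x_{k,i} - mean_i) · (x_{k,j} - mean_j), with n-1 = 4.
  S[U,U] = ((2.6)·(2.6) + (3.6)·(3.6) + (-2.4)·(-2.4) + (-2.4)·(-2.4) + (-1.4)·(-1.4)) / 4 = 33.2/4 = 8.3
  S[U,V] = ((2.6)·(-0.4) + (3.6)·(-3.4) + (-2.4)·(3.6) + (-2.4)·(3.6) + (-1.4)·(-3.4)) / 4 = -25.8/4 = -6.45
  S[V,V] = ((-0.4)·(-0.4) + (-3.4)·(-3.4) + (3.6)·(3.6) + (3.6)·(3.6) + (-3.4)·(-3.4)) / 4 = 49.2/4 = 12.3

S is symmetric (S[j,i] = S[i,j]). Assembling:

S = [[8.3, -6.45],
 [-6.45, 12.3]]


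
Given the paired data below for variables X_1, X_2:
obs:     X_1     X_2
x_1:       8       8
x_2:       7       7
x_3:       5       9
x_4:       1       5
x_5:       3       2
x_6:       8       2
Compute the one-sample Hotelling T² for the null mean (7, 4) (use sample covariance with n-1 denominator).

Step 1 — sample mean vector:
  mean(X_1) = (8 + 7 + 5 + 1 + 3 + 8) / 6 = 32/6 = 5.3333
  mean(X_2) = (8 + 7 + 9 + 5 + 2 + 2) / 6 = 33/6 = 5.5
  x̄ = (5.3333, 5.5),  deviation x̄ - mu_0 = (5.3333, 5.5) - (7, 4) = (-1.6667, 1.5).

Step 2 — sample covariance matrix, S[i,j] = (1/(n-1)) · Σ_k (x_{k,i} - mean_i) · (x_{k,j} - mean_j), divisor n-1 = 5:
  S[X_1,X_1] = ((2.6667)·(2.6667) + (1.6667)·(1.6667) + (-0.3333)·(-0.3333) + (-4.3333)·(-4.3333) + (-2.3333)·(-2.3333) + (2.6667)·(2.6667)) / 5 = 41.3333/5 = 8.2667
  S[X_1,X_2] = ((2.6667)·(2.5) + (1.6667)·(1.5) + (-0.3333)·(3.5) + (-4.3333)·(-0.5) + (-2.3333)·(-3.5) + (2.6667)·(-3.5)) / 5 = 9/5 = 1.8
  S[X_2,X_2] = ((2.5)·(2.5) + (1.5)·(1.5) + (3.5)·(3.5) + (-0.5)·(-0.5) + (-3.5)·(-3.5) + (-3.5)·(-3.5)) / 5 = 45.5/5 = 9.1
  S = [[8.2667, 1.8],
 [1.8, 9.1]].

Step 3 — invert S. det(S) = 8.2667·9.1 - (1.8)² = 71.9867.
  S^{-1} = (1/det) · [[d, -b], [-b, a]] = [[0.1264, -0.025],
 [-0.025, 0.1148]].

Step 4 — quadratic form (x̄ - mu_0)^T · S^{-1} · (x̄ - mu_0):
  S^{-1} · (x̄ - mu_0) = (-0.2482, 0.2139),
  (x̄ - mu_0)^T · [...] = (-1.6667)·(-0.2482) + (1.5)·(0.2139) = 0.7345.

Step 5 — scale by n: T² = 6 · 0.7345 = 4.4073.

T² ≈ 4.4073


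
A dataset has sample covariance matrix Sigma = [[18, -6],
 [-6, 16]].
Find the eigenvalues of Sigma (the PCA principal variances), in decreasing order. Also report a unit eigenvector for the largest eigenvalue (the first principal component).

Step 1 — characteristic polynomial of 2×2 Sigma:
  det(Sigma - λI) = λ² - trace · λ + det = 0.
  trace = 18 + 16 = 34, det = 18·16 - (-6)² = 252.
Step 2 — discriminant:
  Δ = trace² - 4·det = 1156 - 1008 = 148.
Step 3 — eigenvalues:
  λ = (trace ± √Δ)/2 = (34 ± 12.1655)/2,
  λ_1 = 23.0828,  λ_2 = 10.9172.

Step 4 — unit eigenvector for λ_1: solve (Sigma - λ_1 I)v = 0. First row:
  (18 - 23.0828)·v_x + (-6)·v_y = 0, i.e. (-5.0828)·v_x + (-6)·v_y = 0,
  so v ∝ (b, λ_1 - a) = (-6, 5.0828); multiply by -1 so the first entry is positive: u = (6, -5.0828).
  ||u|| = √((6)² + (-5.0828)²) = √(61.8345) ≈ 7.8635,
  v_1 = u/||u|| ≈ (0.763, -0.6464) (||v_1|| = 1).

λ_1 = 23.0828,  λ_2 = 10.9172;  v_1 ≈ (0.763, -0.6464)


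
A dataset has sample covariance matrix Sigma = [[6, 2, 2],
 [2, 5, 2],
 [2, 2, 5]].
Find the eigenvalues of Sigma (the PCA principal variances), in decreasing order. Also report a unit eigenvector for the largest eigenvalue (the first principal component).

Step 1 — characteristic polynomial p(λ) = det(λI - Sigma) = λ³ - tr·λ² + c_1·λ - det, where tr = trace, c_1 = sum of the principal 2×2 minors, det = det(Sigma):
  tr = 6 + 5 + 5 = 16,
  c_1 = (6·5 - (2)²) + (6·5 - (2)²) + (5·5 - (2)²) = 26 + 26 + 21 = 73,
  det = 6·(5·5 - (2)²) - (2)·((2)·5 - (2)·(2)) + (2)·((2)·(2) - 5·(2)) = 6·(21) - (2)·(6) + (2)·(-6) = 102.
  So p(λ) = λ³ - 16λ² + 73λ - 102.
Step 2 — look for an integer root (rational root theorem: any rational root is an integer divisor of 102). Testing λ = 3:
  p(3) = 27 - 144 + 219 - 102 = 0  ✓
  Dividing out (λ - 3): p(λ) = (λ - 3)(λ² - 13λ + 34).
Step 3 — remaining eigenvalues from the quadratic λ² - 13λ + 34 = 0:
  Δ = 13² - 4·34 = 169 - 136 = 33,  λ = (13 ± √33)/2 = (13 ± 5.7446)/2 ≈ 9.3723 or 3.6277.
  Sorted: λ_1 = 9.3723,  λ_2 = 3.6277,  λ_3 = 3  (check: sum = 16 = tr ✓).

Step 4 — unit eigenvector for λ_1 ≈ 9.3723: v spans the null space of (Sigma - λ_1 I), whose rows are
  r_1 = (-3.3723, 2, 2),  r_2 = (2, -4.3723, 2),  r_3 = (2, 2, -4.3723).
  v is orthogonal to every row, so take v ∝ r_1 × r_2 = ((2)·(2) - (2)·(-4.3723), (2)·(2) - (-3.3723)·(2), (-3.3723)·(-4.3723) - (2)·(2)) ≈ (12.7446, 10.7446, 10.7446).
  Let u = (12.7446, 10.7446, 10.7446).
  ||u|| = √((12.7446)² + (10.7446)² + (10.7446)²) = √(393.3151) ≈ 19.8322,  v_1 = u/||u|| ≈ (0.6426, 0.5418, 0.5418) (||v_1|| = 1).

λ_1 = 9.3723,  λ_2 = 3.6277,  λ_3 = 3;  v_1 ≈ (0.6426, 0.5418, 0.5418)


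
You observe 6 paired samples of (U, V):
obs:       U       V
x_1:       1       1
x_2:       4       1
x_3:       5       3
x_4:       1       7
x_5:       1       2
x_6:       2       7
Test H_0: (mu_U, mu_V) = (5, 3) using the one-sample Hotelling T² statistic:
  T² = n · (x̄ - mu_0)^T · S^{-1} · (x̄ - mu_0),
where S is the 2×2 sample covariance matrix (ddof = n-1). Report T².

Step 1 — sample mean vector:
  mean(U) = (1 + 4 + 5 + 1 + 1 + 2) / 6 = 14/6 = 2.3333
  mean(V) = (1 + 1 + 3 + 7 + 2 + 7) / 6 = 21/6 = 3.5
  x̄ = (2.3333, 3.5),  deviation x̄ - mu_0 = (2.3333, 3.5) - (5, 3) = (-2.6667, 0.5).

Step 2 — sample covariance matrix, S[i,j] = (1/(n-1)) · Σ_k (x_{k,i} - mean_i) · (x_{k,j} - mean_j), divisor n-1 = 5:
  S[U,U] = ((-1.3333)·(-1.3333) + (1.6667)·(1.6667) + (2.6667)·(2.6667) + (-1.3333)·(-1.3333) + (-1.3333)·(-1.3333) + (-0.3333)·(-0.3333)) / 5 = 15.3333/5 = 3.0667
  S[U,V] = ((-1.3333)·(-2.5) + (1.6667)·(-2.5) + (2.6667)·(-0.5) + (-1.3333)·(3.5) + (-1.3333)·(-1.5) + (-0.3333)·(3.5)) / 5 = -6/5 = -1.2
  S[V,V] = ((-2.5)·(-2.5) + (-2.5)·(-2.5) + (-0.5)·(-0.5) + (3.5)·(3.5) + (-1.5)·(-1.5) + (3.5)·(3.5)) / 5 = 39.5/5 = 7.9
  S = [[3.0667, -1.2],
 [-1.2, 7.9]].

Step 3 — invert S. det(S) = 3.0667·7.9 - (-1.2)² = 22.7867.
  S^{-1} = (1/det) · [[d, -b], [-b, a]] = [[0.3467, 0.0527],
 [0.0527, 0.1346]].

Step 4 — quadratic form (x̄ - mu_0)^T · S^{-1} · (x̄ - mu_0):
  S^{-1} · (x̄ - mu_0) = (-0.8982, -0.0731),
  (x̄ - mu_0)^T · [...] = (-2.6667)·(-0.8982) + (0.5)·(-0.0731) = 2.3586.

Step 5 — scale by n: T² = 6 · 2.3586 = 14.1516.

T² ≈ 14.1516


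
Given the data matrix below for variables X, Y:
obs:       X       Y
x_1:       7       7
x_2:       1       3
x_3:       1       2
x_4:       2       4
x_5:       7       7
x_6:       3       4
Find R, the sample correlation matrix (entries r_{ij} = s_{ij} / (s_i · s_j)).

Step 1 — column means:
  mean(X) = (7 + 1 + 1 + 2 + 7 + 3) / 6 = 21/6 = 3.5
  mean(Y) = (7 + 3 + 2 + 4 + 7 + 4) / 6 = 27/6 = 4.5

Step 2 — sample variances and covariances s[i,j] = (1/(n-1)) · Σ_k (x_{k,i} - mean_i) · (x_{k,j} - mean_j), with n-1 = 5:
  s[X,X] = ((3.5)·(3.5) + (-2.5)·(-2.5) + (-2.5)·(-2.5) + (-1.5)·(-1.5) + (3.5)·(3.5) + (-0.5)·(-0.5)) / 5 = 39.5/5 = 7.9
  s[X,Y] = ((3.5)·(2.5) + (-2.5)·(-1.5) + (-2.5)·(-2.5) + (-1.5)·(-0.5) + (3.5)·(2.5) + (-0.5)·(-0.5)) / 5 = 28.5/5 = 5.7
  s[Y,Y] = ((2.5)·(2.5) + (-1.5)·(-1.5) + (-2.5)·(-2.5) + (-0.5)·(-0.5) + (2.5)·(2.5) + (-0.5)·(-0.5)) / 5 = 21.5/5 = 4.3
  Sample standard deviations s_i = √(s[i,i]):
  s(X) = √(7.9) = 2.8107
  s(Y) = √(4.3) = 2.0736

Step 3 — r_{ij} = s_{ij} / (s_i · s_j):
  r[X,X] = 1 (diagonal).
  r[X,Y] = 5.7 / (2.8107 · 2.0736) = 5.7 / 5.8284 = 0.978
  r[Y,Y] = 1 (diagonal).

R is symmetric with unit diagonal. Assembling:

R = [[1, 0.978],
 [0.978, 1]]


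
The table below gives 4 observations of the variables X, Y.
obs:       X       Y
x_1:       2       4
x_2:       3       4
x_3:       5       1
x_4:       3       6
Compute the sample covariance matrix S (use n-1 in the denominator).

Step 1 — column means:
  mean(X) = (2 + 3 + 5 + 3) / 4 = 13/4 = 3.25
  mean(Y) = (4 + 4 + 1 + 6) / 4 = 15/4 = 3.75

Step 2 — sample covariance S[i,j] = (1/(n-1)) · Σ_k (x_{k,i} - mean_i) · (x_{k,j} - mean_j), with n-1 = 3.
  S[X,X] = ((-1.25)·(-1.25) + (-0.25)·(-0.25) + (1.75)·(1.75) + (-0.25)·(-0.25)) / 3 = 4.75/3 = 1.5833
  S[X,Y] = ((-1.25)·(0.25) + (-0.25)·(0.25) + (1.75)·(-2.75) + (-0.25)·(2.25)) / 3 = -5.75/3 = -1.9167
  S[Y,Y] = ((0.25)·(0.25) + (0.25)·(0.25) + (-2.75)·(-2.75) + (2.25)·(2.25)) / 3 = 12.75/3 = 4.25

S is symmetric (S[j,i] = S[i,j]). Assembling:

S = [[1.5833, -1.9167],
 [-1.9167, 4.25]]


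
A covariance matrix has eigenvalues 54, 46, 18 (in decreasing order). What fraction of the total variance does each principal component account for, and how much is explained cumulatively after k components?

Step 1 — total variance = trace(Sigma) = Σ λ_i = 54 + 46 + 18 = 118.

Step 2 — fraction explained by component i = λ_i / Σ λ:
  PC1: 54/118 = 0.4576
  PC2: 46/118 = 0.3898
  PC3: 18/118 = 0.1525

Step 3 — cumulative fraction after k components = (λ_1 + ... + λ_k) / Σ λ:
  k = 1: 54/118 = 0.4576
  k = 2: (54 + 46)/118 = 100/118 = 0.8475
  k = 3: (54 + 46 + 18)/118 = 118/118 = 1

Summary (fraction, with percent):

explained: PC1 0.4576 (45.76%), PC2 0.3898 (38.98%), PC3 0.1525 (15.25%);  cumulative: 0.4576, 0.8475, 1


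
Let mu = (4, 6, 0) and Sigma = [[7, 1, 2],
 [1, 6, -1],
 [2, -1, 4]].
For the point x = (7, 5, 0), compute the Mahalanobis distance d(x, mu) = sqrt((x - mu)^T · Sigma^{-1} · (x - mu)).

Step 1 — centre the observation: (x - mu) = (3, -1, 0).

Step 2 — invert Sigma (cofactor / det for 3×3, or solve directly):
  Sigma^{-1} = [[0.1783, -0.0465, -0.1008],
 [-0.0465, 0.186, 0.0698],
 [-0.1008, 0.0698, 0.3178]].

Step 3 — form the quadratic (x - mu)^T · Sigma^{-1} · (x - mu):
  Sigma^{-1} · (x - mu) = (0.5814, -0.3256, -0.3721).
  (x - mu)^T · [Sigma^{-1} · (x - mu)] = (3)·(0.5814) + (-1)·(-0.3256) + (0)·(-0.3721) = 2.0698.

Step 4 — take square root: d = √(2.0698) ≈ 1.4387.

d(x, mu) = √(2.0698) ≈ 1.4387
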